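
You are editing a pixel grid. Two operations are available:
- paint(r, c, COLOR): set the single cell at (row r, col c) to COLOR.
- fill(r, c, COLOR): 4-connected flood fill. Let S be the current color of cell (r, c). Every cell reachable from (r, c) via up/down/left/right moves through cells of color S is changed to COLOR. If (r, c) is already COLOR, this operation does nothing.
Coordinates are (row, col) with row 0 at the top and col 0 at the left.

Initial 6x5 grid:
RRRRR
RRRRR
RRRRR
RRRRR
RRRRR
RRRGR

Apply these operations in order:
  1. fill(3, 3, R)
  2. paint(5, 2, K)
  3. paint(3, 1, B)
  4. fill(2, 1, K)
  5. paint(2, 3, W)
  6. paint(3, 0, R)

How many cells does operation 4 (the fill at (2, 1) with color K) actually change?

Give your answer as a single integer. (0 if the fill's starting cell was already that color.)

After op 1 fill(3,3,R) [0 cells changed]:
RRRRR
RRRRR
RRRRR
RRRRR
RRRRR
RRRGR
After op 2 paint(5,2,K):
RRRRR
RRRRR
RRRRR
RRRRR
RRRRR
RRKGR
After op 3 paint(3,1,B):
RRRRR
RRRRR
RRRRR
RBRRR
RRRRR
RRKGR
After op 4 fill(2,1,K) [27 cells changed]:
KKKKK
KKKKK
KKKKK
KBKKK
KKKKK
KKKGK

Answer: 27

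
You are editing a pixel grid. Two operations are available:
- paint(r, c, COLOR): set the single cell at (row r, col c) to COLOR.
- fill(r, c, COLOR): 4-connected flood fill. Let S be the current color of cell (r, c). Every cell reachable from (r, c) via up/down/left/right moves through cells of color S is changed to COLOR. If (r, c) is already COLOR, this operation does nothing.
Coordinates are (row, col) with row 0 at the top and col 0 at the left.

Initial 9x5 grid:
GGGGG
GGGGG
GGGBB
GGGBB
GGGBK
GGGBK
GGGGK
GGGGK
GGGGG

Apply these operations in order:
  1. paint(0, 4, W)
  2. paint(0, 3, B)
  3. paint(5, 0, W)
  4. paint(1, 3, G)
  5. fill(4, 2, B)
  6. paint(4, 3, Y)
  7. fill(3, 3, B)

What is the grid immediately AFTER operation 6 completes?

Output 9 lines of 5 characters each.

After op 1 paint(0,4,W):
GGGGW
GGGGG
GGGBB
GGGBB
GGGBK
GGGBK
GGGGK
GGGGK
GGGGG
After op 2 paint(0,3,B):
GGGBW
GGGGG
GGGBB
GGGBB
GGGBK
GGGBK
GGGGK
GGGGK
GGGGG
After op 3 paint(5,0,W):
GGGBW
GGGGG
GGGBB
GGGBB
GGGBK
WGGBK
GGGGK
GGGGK
GGGGG
After op 4 paint(1,3,G):
GGGBW
GGGGG
GGGBB
GGGBB
GGGBK
WGGBK
GGGGK
GGGGK
GGGGG
After op 5 fill(4,2,B) [32 cells changed]:
BBBBW
BBBBB
BBBBB
BBBBB
BBBBK
WBBBK
BBBBK
BBBBK
BBBBB
After op 6 paint(4,3,Y):
BBBBW
BBBBB
BBBBB
BBBBB
BBBYK
WBBBK
BBBBK
BBBBK
BBBBB

Answer: BBBBW
BBBBB
BBBBB
BBBBB
BBBYK
WBBBK
BBBBK
BBBBK
BBBBB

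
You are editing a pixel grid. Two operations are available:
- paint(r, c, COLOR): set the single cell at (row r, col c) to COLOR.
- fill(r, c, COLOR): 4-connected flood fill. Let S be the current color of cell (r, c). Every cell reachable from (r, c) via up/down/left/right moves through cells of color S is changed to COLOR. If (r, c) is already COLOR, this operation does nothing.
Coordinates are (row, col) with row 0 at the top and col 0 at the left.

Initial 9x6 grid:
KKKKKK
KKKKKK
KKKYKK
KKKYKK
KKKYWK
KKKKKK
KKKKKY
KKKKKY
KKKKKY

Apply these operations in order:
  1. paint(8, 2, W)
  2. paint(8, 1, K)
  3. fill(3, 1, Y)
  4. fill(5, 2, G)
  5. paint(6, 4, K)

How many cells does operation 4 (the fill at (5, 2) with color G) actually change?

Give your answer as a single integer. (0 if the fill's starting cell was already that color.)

Answer: 52

Derivation:
After op 1 paint(8,2,W):
KKKKKK
KKKKKK
KKKYKK
KKKYKK
KKKYWK
KKKKKK
KKKKKY
KKKKKY
KKWKKY
After op 2 paint(8,1,K):
KKKKKK
KKKKKK
KKKYKK
KKKYKK
KKKYWK
KKKKKK
KKKKKY
KKKKKY
KKWKKY
After op 3 fill(3,1,Y) [46 cells changed]:
YYYYYY
YYYYYY
YYYYYY
YYYYYY
YYYYWY
YYYYYY
YYYYYY
YYYYYY
YYWYYY
After op 4 fill(5,2,G) [52 cells changed]:
GGGGGG
GGGGGG
GGGGGG
GGGGGG
GGGGWG
GGGGGG
GGGGGG
GGGGGG
GGWGGG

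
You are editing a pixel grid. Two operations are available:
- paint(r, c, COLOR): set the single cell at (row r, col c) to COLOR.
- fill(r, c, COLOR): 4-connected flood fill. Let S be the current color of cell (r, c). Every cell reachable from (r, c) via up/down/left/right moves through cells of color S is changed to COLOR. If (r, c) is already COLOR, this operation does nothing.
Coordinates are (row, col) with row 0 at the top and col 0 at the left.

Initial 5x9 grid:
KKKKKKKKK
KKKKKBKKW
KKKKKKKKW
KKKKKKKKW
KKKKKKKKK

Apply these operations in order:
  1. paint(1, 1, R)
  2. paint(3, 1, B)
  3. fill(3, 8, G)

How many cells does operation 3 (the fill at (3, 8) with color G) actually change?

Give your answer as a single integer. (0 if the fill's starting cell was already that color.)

Answer: 3

Derivation:
After op 1 paint(1,1,R):
KKKKKKKKK
KRKKKBKKW
KKKKKKKKW
KKKKKKKKW
KKKKKKKKK
After op 2 paint(3,1,B):
KKKKKKKKK
KRKKKBKKW
KKKKKKKKW
KBKKKKKKW
KKKKKKKKK
After op 3 fill(3,8,G) [3 cells changed]:
KKKKKKKKK
KRKKKBKKG
KKKKKKKKG
KBKKKKKKG
KKKKKKKKK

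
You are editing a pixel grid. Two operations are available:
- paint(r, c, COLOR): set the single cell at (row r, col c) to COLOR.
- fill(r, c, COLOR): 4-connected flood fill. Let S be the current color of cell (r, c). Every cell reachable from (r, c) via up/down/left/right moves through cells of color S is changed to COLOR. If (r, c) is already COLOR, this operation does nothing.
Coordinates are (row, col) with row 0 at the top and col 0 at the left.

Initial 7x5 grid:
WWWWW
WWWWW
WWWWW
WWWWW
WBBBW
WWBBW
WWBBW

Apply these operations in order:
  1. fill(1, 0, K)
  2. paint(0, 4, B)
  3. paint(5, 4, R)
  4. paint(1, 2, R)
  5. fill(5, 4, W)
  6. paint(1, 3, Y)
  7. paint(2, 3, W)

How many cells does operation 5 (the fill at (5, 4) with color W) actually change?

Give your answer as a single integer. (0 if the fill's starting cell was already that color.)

Answer: 1

Derivation:
After op 1 fill(1,0,K) [28 cells changed]:
KKKKK
KKKKK
KKKKK
KKKKK
KBBBK
KKBBK
KKBBK
After op 2 paint(0,4,B):
KKKKB
KKKKK
KKKKK
KKKKK
KBBBK
KKBBK
KKBBK
After op 3 paint(5,4,R):
KKKKB
KKKKK
KKKKK
KKKKK
KBBBK
KKBBR
KKBBK
After op 4 paint(1,2,R):
KKKKB
KKRKK
KKKKK
KKKKK
KBBBK
KKBBR
KKBBK
After op 5 fill(5,4,W) [1 cells changed]:
KKKKB
KKRKK
KKKKK
KKKKK
KBBBK
KKBBW
KKBBK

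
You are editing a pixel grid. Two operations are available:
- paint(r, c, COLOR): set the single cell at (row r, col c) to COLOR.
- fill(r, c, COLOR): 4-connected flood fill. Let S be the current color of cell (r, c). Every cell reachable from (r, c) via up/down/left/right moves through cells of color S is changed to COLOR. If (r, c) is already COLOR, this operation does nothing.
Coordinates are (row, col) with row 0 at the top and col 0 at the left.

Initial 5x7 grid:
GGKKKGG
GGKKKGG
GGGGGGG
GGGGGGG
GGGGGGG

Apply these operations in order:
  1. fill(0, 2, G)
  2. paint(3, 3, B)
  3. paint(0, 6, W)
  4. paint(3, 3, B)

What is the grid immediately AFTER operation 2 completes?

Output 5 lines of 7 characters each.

After op 1 fill(0,2,G) [6 cells changed]:
GGGGGGG
GGGGGGG
GGGGGGG
GGGGGGG
GGGGGGG
After op 2 paint(3,3,B):
GGGGGGG
GGGGGGG
GGGGGGG
GGGBGGG
GGGGGGG

Answer: GGGGGGG
GGGGGGG
GGGGGGG
GGGBGGG
GGGGGGG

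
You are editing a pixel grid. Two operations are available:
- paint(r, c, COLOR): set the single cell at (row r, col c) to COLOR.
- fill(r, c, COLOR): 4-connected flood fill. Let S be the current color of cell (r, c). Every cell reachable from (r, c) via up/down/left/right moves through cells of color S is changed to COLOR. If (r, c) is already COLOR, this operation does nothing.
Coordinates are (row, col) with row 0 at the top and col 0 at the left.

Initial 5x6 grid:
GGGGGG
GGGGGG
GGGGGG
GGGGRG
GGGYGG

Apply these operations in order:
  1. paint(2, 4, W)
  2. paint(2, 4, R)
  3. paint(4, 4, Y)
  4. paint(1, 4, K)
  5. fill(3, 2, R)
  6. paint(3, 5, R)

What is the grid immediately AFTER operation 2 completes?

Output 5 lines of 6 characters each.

Answer: GGGGGG
GGGGGG
GGGGRG
GGGGRG
GGGYGG

Derivation:
After op 1 paint(2,4,W):
GGGGGG
GGGGGG
GGGGWG
GGGGRG
GGGYGG
After op 2 paint(2,4,R):
GGGGGG
GGGGGG
GGGGRG
GGGGRG
GGGYGG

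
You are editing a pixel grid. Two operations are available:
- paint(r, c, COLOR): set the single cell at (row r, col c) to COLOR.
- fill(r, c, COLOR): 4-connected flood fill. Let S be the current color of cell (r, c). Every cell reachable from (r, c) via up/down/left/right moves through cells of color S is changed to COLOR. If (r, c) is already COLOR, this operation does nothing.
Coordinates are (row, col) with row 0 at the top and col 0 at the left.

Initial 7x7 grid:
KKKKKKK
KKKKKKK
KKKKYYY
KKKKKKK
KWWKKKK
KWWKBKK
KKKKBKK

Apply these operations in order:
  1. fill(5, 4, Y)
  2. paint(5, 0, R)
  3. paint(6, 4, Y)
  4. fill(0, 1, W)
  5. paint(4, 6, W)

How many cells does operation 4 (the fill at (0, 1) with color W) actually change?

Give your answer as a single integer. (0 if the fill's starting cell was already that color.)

Answer: 39

Derivation:
After op 1 fill(5,4,Y) [2 cells changed]:
KKKKKKK
KKKKKKK
KKKKYYY
KKKKKKK
KWWKKKK
KWWKYKK
KKKKYKK
After op 2 paint(5,0,R):
KKKKKKK
KKKKKKK
KKKKYYY
KKKKKKK
KWWKKKK
RWWKYKK
KKKKYKK
After op 3 paint(6,4,Y):
KKKKKKK
KKKKKKK
KKKKYYY
KKKKKKK
KWWKKKK
RWWKYKK
KKKKYKK
After op 4 fill(0,1,W) [39 cells changed]:
WWWWWWW
WWWWWWW
WWWWYYY
WWWWWWW
WWWWWWW
RWWWYWW
WWWWYWW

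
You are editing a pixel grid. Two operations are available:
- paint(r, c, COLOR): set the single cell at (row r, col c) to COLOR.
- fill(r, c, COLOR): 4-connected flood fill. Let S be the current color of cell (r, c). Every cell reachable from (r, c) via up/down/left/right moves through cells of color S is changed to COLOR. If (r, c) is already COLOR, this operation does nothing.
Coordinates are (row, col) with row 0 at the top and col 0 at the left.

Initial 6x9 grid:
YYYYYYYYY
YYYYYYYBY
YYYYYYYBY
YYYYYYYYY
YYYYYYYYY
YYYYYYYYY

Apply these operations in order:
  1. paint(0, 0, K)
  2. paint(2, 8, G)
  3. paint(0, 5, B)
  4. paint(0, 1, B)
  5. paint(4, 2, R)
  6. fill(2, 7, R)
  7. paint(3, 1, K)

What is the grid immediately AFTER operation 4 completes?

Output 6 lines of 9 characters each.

Answer: KBYYYBYYY
YYYYYYYBY
YYYYYYYBG
YYYYYYYYY
YYYYYYYYY
YYYYYYYYY

Derivation:
After op 1 paint(0,0,K):
KYYYYYYYY
YYYYYYYBY
YYYYYYYBY
YYYYYYYYY
YYYYYYYYY
YYYYYYYYY
After op 2 paint(2,8,G):
KYYYYYYYY
YYYYYYYBY
YYYYYYYBG
YYYYYYYYY
YYYYYYYYY
YYYYYYYYY
After op 3 paint(0,5,B):
KYYYYBYYY
YYYYYYYBY
YYYYYYYBG
YYYYYYYYY
YYYYYYYYY
YYYYYYYYY
After op 4 paint(0,1,B):
KBYYYBYYY
YYYYYYYBY
YYYYYYYBG
YYYYYYYYY
YYYYYYYYY
YYYYYYYYY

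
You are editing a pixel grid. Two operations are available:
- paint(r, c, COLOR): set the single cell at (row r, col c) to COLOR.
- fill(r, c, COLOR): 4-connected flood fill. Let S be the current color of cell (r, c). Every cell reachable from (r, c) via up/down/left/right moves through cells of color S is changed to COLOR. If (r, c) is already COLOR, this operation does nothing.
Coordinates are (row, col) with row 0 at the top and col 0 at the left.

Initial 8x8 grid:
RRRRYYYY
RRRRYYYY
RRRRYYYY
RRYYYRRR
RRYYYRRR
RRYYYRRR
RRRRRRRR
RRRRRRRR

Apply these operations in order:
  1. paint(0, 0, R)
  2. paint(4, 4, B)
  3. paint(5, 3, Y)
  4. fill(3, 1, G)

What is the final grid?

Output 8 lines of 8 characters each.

Answer: GGGGYYYY
GGGGYYYY
GGGGYYYY
GGYYYGGG
GGYYBGGG
GGYYYGGG
GGGGGGGG
GGGGGGGG

Derivation:
After op 1 paint(0,0,R):
RRRRYYYY
RRRRYYYY
RRRRYYYY
RRYYYRRR
RRYYYRRR
RRYYYRRR
RRRRRRRR
RRRRRRRR
After op 2 paint(4,4,B):
RRRRYYYY
RRRRYYYY
RRRRYYYY
RRYYYRRR
RRYYBRRR
RRYYYRRR
RRRRRRRR
RRRRRRRR
After op 3 paint(5,3,Y):
RRRRYYYY
RRRRYYYY
RRRRYYYY
RRYYYRRR
RRYYBRRR
RRYYYRRR
RRRRRRRR
RRRRRRRR
After op 4 fill(3,1,G) [43 cells changed]:
GGGGYYYY
GGGGYYYY
GGGGYYYY
GGYYYGGG
GGYYBGGG
GGYYYGGG
GGGGGGGG
GGGGGGGG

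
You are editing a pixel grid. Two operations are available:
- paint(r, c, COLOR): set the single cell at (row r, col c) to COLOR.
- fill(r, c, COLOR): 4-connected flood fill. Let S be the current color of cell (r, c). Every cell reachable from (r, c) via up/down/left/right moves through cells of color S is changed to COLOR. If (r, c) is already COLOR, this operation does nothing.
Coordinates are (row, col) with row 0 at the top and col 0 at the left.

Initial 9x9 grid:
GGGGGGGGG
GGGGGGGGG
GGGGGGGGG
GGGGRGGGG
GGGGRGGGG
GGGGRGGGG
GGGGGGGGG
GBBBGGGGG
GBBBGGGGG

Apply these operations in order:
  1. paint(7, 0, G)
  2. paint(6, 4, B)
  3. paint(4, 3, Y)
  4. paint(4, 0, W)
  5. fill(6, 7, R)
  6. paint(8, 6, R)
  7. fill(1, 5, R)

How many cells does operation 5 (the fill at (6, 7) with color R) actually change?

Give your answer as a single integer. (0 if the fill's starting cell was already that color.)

After op 1 paint(7,0,G):
GGGGGGGGG
GGGGGGGGG
GGGGGGGGG
GGGGRGGGG
GGGGRGGGG
GGGGRGGGG
GGGGGGGGG
GBBBGGGGG
GBBBGGGGG
After op 2 paint(6,4,B):
GGGGGGGGG
GGGGGGGGG
GGGGGGGGG
GGGGRGGGG
GGGGRGGGG
GGGGRGGGG
GGGGBGGGG
GBBBGGGGG
GBBBGGGGG
After op 3 paint(4,3,Y):
GGGGGGGGG
GGGGGGGGG
GGGGGGGGG
GGGGRGGGG
GGGYRGGGG
GGGGRGGGG
GGGGBGGGG
GBBBGGGGG
GBBBGGGGG
After op 4 paint(4,0,W):
GGGGGGGGG
GGGGGGGGG
GGGGGGGGG
GGGGRGGGG
WGGYRGGGG
GGGGRGGGG
GGGGBGGGG
GBBBGGGGG
GBBBGGGGG
After op 5 fill(6,7,R) [69 cells changed]:
RRRRRRRRR
RRRRRRRRR
RRRRRRRRR
RRRRRRRRR
WRRYRRRRR
RRRRRRRRR
RRRRBRRRR
RBBBRRRRR
RBBBRRRRR

Answer: 69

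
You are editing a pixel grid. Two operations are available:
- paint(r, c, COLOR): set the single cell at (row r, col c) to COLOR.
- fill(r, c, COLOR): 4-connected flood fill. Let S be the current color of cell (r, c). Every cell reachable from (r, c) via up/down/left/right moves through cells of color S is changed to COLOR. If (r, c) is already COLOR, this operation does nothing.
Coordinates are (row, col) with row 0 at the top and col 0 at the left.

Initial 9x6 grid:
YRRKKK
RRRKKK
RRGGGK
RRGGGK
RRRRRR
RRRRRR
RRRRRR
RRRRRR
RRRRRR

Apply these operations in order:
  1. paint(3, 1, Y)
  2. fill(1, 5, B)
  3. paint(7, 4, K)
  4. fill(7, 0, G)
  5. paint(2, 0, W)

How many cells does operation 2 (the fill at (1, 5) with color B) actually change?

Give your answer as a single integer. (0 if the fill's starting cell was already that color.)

Answer: 8

Derivation:
After op 1 paint(3,1,Y):
YRRKKK
RRRKKK
RRGGGK
RYGGGK
RRRRRR
RRRRRR
RRRRRR
RRRRRR
RRRRRR
After op 2 fill(1,5,B) [8 cells changed]:
YRRBBB
RRRBBB
RRGGGB
RYGGGB
RRRRRR
RRRRRR
RRRRRR
RRRRRR
RRRRRR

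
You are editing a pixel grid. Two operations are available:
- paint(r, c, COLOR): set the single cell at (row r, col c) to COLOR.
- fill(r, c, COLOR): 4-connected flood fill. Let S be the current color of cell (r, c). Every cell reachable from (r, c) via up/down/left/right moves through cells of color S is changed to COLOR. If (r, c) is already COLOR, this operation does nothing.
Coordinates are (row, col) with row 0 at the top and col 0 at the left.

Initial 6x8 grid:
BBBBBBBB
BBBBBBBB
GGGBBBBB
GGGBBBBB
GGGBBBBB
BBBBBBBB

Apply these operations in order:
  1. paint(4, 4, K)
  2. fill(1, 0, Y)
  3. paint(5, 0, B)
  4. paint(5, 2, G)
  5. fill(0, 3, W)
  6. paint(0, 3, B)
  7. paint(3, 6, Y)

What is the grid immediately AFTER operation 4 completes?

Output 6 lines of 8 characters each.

After op 1 paint(4,4,K):
BBBBBBBB
BBBBBBBB
GGGBBBBB
GGGBBBBB
GGGBKBBB
BBBBBBBB
After op 2 fill(1,0,Y) [38 cells changed]:
YYYYYYYY
YYYYYYYY
GGGYYYYY
GGGYYYYY
GGGYKYYY
YYYYYYYY
After op 3 paint(5,0,B):
YYYYYYYY
YYYYYYYY
GGGYYYYY
GGGYYYYY
GGGYKYYY
BYYYYYYY
After op 4 paint(5,2,G):
YYYYYYYY
YYYYYYYY
GGGYYYYY
GGGYYYYY
GGGYKYYY
BYGYYYYY

Answer: YYYYYYYY
YYYYYYYY
GGGYYYYY
GGGYYYYY
GGGYKYYY
BYGYYYYY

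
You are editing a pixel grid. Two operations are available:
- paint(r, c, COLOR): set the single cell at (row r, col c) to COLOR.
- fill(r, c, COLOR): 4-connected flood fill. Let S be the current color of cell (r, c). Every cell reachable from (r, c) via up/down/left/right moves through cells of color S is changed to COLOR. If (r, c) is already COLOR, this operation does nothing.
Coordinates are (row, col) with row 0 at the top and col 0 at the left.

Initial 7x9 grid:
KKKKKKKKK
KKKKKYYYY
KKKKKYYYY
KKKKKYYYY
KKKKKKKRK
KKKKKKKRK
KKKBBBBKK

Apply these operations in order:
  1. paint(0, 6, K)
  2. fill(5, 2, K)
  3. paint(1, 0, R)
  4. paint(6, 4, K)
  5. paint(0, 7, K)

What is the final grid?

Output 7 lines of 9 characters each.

Answer: KKKKKKKKK
RKKKKYYYY
KKKKKYYYY
KKKKKYYYY
KKKKKKKRK
KKKKKKKRK
KKKBKBBKK

Derivation:
After op 1 paint(0,6,K):
KKKKKKKKK
KKKKKYYYY
KKKKKYYYY
KKKKKYYYY
KKKKKKKRK
KKKKKKKRK
KKKBBBBKK
After op 2 fill(5,2,K) [0 cells changed]:
KKKKKKKKK
KKKKKYYYY
KKKKKYYYY
KKKKKYYYY
KKKKKKKRK
KKKKKKKRK
KKKBBBBKK
After op 3 paint(1,0,R):
KKKKKKKKK
RKKKKYYYY
KKKKKYYYY
KKKKKYYYY
KKKKKKKRK
KKKKKKKRK
KKKBBBBKK
After op 4 paint(6,4,K):
KKKKKKKKK
RKKKKYYYY
KKKKKYYYY
KKKKKYYYY
KKKKKKKRK
KKKKKKKRK
KKKBKBBKK
After op 5 paint(0,7,K):
KKKKKKKKK
RKKKKYYYY
KKKKKYYYY
KKKKKYYYY
KKKKKKKRK
KKKKKKKRK
KKKBKBBKK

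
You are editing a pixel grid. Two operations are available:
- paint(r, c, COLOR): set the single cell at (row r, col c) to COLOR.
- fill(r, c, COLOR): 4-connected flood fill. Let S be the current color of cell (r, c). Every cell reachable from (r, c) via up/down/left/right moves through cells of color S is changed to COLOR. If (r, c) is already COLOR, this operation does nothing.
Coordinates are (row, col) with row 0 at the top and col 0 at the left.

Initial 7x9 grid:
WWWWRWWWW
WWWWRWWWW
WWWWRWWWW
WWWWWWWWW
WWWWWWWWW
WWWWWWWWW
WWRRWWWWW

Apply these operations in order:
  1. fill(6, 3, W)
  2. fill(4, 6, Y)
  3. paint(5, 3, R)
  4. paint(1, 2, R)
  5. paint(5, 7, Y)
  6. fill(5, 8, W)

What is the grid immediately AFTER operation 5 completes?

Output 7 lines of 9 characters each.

Answer: YYYYRYYYY
YYRYRYYYY
YYYYRYYYY
YYYYYYYYY
YYYYYYYYY
YYYRYYYYY
YYYYYYYYY

Derivation:
After op 1 fill(6,3,W) [2 cells changed]:
WWWWRWWWW
WWWWRWWWW
WWWWRWWWW
WWWWWWWWW
WWWWWWWWW
WWWWWWWWW
WWWWWWWWW
After op 2 fill(4,6,Y) [60 cells changed]:
YYYYRYYYY
YYYYRYYYY
YYYYRYYYY
YYYYYYYYY
YYYYYYYYY
YYYYYYYYY
YYYYYYYYY
After op 3 paint(5,3,R):
YYYYRYYYY
YYYYRYYYY
YYYYRYYYY
YYYYYYYYY
YYYYYYYYY
YYYRYYYYY
YYYYYYYYY
After op 4 paint(1,2,R):
YYYYRYYYY
YYRYRYYYY
YYYYRYYYY
YYYYYYYYY
YYYYYYYYY
YYYRYYYYY
YYYYYYYYY
After op 5 paint(5,7,Y):
YYYYRYYYY
YYRYRYYYY
YYYYRYYYY
YYYYYYYYY
YYYYYYYYY
YYYRYYYYY
YYYYYYYYY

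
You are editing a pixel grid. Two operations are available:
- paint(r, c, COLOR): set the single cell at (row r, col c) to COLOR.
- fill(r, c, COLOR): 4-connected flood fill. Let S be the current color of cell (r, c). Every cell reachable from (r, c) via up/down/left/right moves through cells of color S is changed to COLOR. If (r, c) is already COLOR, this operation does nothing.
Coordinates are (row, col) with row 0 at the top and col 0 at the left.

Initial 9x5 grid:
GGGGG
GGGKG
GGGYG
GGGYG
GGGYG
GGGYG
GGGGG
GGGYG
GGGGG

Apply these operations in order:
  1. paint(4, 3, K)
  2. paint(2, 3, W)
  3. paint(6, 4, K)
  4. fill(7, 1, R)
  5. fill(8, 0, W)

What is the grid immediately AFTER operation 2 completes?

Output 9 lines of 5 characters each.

After op 1 paint(4,3,K):
GGGGG
GGGKG
GGGYG
GGGYG
GGGKG
GGGYG
GGGGG
GGGYG
GGGGG
After op 2 paint(2,3,W):
GGGGG
GGGKG
GGGWG
GGGYG
GGGKG
GGGYG
GGGGG
GGGYG
GGGGG

Answer: GGGGG
GGGKG
GGGWG
GGGYG
GGGKG
GGGYG
GGGGG
GGGYG
GGGGG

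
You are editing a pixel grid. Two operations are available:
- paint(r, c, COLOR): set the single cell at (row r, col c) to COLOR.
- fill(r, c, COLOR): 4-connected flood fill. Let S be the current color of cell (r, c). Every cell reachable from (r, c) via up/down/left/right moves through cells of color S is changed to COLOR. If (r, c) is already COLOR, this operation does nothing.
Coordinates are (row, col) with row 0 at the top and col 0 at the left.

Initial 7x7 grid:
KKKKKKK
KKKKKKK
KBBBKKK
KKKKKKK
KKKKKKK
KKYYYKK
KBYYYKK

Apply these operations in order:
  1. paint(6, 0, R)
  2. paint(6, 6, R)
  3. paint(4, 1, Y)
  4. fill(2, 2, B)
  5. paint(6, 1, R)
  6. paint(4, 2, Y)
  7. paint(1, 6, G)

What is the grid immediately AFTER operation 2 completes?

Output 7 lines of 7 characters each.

Answer: KKKKKKK
KKKKKKK
KBBBKKK
KKKKKKK
KKKKKKK
KKYYYKK
RBYYYKR

Derivation:
After op 1 paint(6,0,R):
KKKKKKK
KKKKKKK
KBBBKKK
KKKKKKK
KKKKKKK
KKYYYKK
RBYYYKK
After op 2 paint(6,6,R):
KKKKKKK
KKKKKKK
KBBBKKK
KKKKKKK
KKKKKKK
KKYYYKK
RBYYYKR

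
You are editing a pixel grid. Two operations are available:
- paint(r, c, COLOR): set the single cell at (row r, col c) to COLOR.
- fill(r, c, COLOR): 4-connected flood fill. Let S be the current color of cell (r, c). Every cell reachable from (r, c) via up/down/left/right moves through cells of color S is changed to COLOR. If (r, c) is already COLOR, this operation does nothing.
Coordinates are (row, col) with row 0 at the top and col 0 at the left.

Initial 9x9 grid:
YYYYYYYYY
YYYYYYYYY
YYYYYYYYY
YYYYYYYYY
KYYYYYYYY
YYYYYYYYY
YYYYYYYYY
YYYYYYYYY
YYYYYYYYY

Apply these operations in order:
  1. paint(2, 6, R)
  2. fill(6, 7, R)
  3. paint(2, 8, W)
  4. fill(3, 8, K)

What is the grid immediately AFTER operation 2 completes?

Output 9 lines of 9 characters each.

Answer: RRRRRRRRR
RRRRRRRRR
RRRRRRRRR
RRRRRRRRR
KRRRRRRRR
RRRRRRRRR
RRRRRRRRR
RRRRRRRRR
RRRRRRRRR

Derivation:
After op 1 paint(2,6,R):
YYYYYYYYY
YYYYYYYYY
YYYYYYRYY
YYYYYYYYY
KYYYYYYYY
YYYYYYYYY
YYYYYYYYY
YYYYYYYYY
YYYYYYYYY
After op 2 fill(6,7,R) [79 cells changed]:
RRRRRRRRR
RRRRRRRRR
RRRRRRRRR
RRRRRRRRR
KRRRRRRRR
RRRRRRRRR
RRRRRRRRR
RRRRRRRRR
RRRRRRRRR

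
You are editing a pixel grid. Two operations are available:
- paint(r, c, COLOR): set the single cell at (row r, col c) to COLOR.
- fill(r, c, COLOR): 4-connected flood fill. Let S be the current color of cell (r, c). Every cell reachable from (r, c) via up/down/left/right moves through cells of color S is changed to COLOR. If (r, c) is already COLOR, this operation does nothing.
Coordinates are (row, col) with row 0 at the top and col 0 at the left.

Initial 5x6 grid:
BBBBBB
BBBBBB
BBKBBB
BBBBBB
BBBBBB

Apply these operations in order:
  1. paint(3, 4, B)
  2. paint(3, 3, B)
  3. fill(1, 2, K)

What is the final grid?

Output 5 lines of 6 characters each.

Answer: KKKKKK
KKKKKK
KKKKKK
KKKKKK
KKKKKK

Derivation:
After op 1 paint(3,4,B):
BBBBBB
BBBBBB
BBKBBB
BBBBBB
BBBBBB
After op 2 paint(3,3,B):
BBBBBB
BBBBBB
BBKBBB
BBBBBB
BBBBBB
After op 3 fill(1,2,K) [29 cells changed]:
KKKKKK
KKKKKK
KKKKKK
KKKKKK
KKKKKK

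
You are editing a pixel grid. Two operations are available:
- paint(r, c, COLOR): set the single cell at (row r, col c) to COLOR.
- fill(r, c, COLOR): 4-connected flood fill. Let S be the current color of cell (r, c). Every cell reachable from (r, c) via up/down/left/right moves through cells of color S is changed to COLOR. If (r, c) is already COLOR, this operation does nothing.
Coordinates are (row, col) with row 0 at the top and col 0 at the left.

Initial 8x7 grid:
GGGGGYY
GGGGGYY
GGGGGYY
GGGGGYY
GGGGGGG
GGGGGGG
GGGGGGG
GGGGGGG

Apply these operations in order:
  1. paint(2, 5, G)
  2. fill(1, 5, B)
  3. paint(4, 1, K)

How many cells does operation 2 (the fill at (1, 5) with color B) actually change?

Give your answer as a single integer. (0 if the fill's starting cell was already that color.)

Answer: 7

Derivation:
After op 1 paint(2,5,G):
GGGGGYY
GGGGGYY
GGGGGGY
GGGGGYY
GGGGGGG
GGGGGGG
GGGGGGG
GGGGGGG
After op 2 fill(1,5,B) [7 cells changed]:
GGGGGBB
GGGGGBB
GGGGGGB
GGGGGBB
GGGGGGG
GGGGGGG
GGGGGGG
GGGGGGG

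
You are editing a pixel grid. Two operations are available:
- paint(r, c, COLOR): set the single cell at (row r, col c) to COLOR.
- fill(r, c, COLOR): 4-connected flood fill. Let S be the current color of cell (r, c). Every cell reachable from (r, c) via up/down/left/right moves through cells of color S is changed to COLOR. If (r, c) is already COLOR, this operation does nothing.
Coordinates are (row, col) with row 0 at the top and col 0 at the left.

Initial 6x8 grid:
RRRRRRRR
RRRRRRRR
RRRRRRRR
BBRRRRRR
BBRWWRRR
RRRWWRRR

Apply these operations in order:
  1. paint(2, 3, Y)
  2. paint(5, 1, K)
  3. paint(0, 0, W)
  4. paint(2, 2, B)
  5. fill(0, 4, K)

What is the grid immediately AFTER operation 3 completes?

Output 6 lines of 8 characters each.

Answer: WRRRRRRR
RRRRRRRR
RRRYRRRR
BBRRRRRR
BBRWWRRR
RKRWWRRR

Derivation:
After op 1 paint(2,3,Y):
RRRRRRRR
RRRRRRRR
RRRYRRRR
BBRRRRRR
BBRWWRRR
RRRWWRRR
After op 2 paint(5,1,K):
RRRRRRRR
RRRRRRRR
RRRYRRRR
BBRRRRRR
BBRWWRRR
RKRWWRRR
After op 3 paint(0,0,W):
WRRRRRRR
RRRRRRRR
RRRYRRRR
BBRRRRRR
BBRWWRRR
RKRWWRRR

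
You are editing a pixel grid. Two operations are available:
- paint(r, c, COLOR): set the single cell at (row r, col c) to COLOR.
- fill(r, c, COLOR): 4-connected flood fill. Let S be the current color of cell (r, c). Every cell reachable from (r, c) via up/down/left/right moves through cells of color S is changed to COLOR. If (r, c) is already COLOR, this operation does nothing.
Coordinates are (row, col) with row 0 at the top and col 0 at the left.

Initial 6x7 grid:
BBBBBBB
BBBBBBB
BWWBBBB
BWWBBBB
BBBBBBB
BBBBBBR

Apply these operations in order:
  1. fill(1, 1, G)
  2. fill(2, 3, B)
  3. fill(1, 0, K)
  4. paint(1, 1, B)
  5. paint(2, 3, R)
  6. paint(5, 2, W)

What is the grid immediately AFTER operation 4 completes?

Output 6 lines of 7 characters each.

Answer: KKKKKKK
KBKKKKK
KWWKKKK
KWWKKKK
KKKKKKK
KKKKKKR

Derivation:
After op 1 fill(1,1,G) [37 cells changed]:
GGGGGGG
GGGGGGG
GWWGGGG
GWWGGGG
GGGGGGG
GGGGGGR
After op 2 fill(2,3,B) [37 cells changed]:
BBBBBBB
BBBBBBB
BWWBBBB
BWWBBBB
BBBBBBB
BBBBBBR
After op 3 fill(1,0,K) [37 cells changed]:
KKKKKKK
KKKKKKK
KWWKKKK
KWWKKKK
KKKKKKK
KKKKKKR
After op 4 paint(1,1,B):
KKKKKKK
KBKKKKK
KWWKKKK
KWWKKKK
KKKKKKK
KKKKKKR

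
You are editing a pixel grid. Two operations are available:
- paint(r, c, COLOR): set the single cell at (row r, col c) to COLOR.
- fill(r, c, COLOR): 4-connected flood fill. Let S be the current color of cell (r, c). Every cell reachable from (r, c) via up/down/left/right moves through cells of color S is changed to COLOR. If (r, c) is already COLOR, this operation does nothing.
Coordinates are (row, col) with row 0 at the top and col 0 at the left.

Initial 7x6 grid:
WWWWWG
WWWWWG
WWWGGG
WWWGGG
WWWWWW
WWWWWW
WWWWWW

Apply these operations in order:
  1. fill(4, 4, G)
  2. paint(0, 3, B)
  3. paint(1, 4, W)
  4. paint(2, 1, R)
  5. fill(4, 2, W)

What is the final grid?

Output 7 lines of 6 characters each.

Answer: WWWBWW
WWWWWW
WRWWWW
WWWWWW
WWWWWW
WWWWWW
WWWWWW

Derivation:
After op 1 fill(4,4,G) [34 cells changed]:
GGGGGG
GGGGGG
GGGGGG
GGGGGG
GGGGGG
GGGGGG
GGGGGG
After op 2 paint(0,3,B):
GGGBGG
GGGGGG
GGGGGG
GGGGGG
GGGGGG
GGGGGG
GGGGGG
After op 3 paint(1,4,W):
GGGBGG
GGGGWG
GGGGGG
GGGGGG
GGGGGG
GGGGGG
GGGGGG
After op 4 paint(2,1,R):
GGGBGG
GGGGWG
GRGGGG
GGGGGG
GGGGGG
GGGGGG
GGGGGG
After op 5 fill(4,2,W) [39 cells changed]:
WWWBWW
WWWWWW
WRWWWW
WWWWWW
WWWWWW
WWWWWW
WWWWWW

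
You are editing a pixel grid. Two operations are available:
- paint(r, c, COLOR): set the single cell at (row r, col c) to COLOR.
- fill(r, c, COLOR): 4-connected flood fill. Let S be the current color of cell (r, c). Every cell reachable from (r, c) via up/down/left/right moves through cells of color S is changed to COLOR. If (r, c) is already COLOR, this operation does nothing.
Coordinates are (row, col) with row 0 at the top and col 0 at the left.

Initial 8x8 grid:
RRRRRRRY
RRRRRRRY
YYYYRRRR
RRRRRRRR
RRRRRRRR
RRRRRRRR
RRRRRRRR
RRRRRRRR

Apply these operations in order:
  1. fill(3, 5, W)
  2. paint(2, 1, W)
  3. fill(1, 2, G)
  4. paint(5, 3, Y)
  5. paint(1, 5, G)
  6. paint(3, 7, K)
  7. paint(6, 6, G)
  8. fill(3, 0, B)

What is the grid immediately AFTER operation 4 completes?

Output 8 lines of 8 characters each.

Answer: GGGGGGGY
GGGGGGGY
YGYYGGGG
GGGGGGGG
GGGGGGGG
GGGYGGGG
GGGGGGGG
GGGGGGGG

Derivation:
After op 1 fill(3,5,W) [58 cells changed]:
WWWWWWWY
WWWWWWWY
YYYYWWWW
WWWWWWWW
WWWWWWWW
WWWWWWWW
WWWWWWWW
WWWWWWWW
After op 2 paint(2,1,W):
WWWWWWWY
WWWWWWWY
YWYYWWWW
WWWWWWWW
WWWWWWWW
WWWWWWWW
WWWWWWWW
WWWWWWWW
After op 3 fill(1,2,G) [59 cells changed]:
GGGGGGGY
GGGGGGGY
YGYYGGGG
GGGGGGGG
GGGGGGGG
GGGGGGGG
GGGGGGGG
GGGGGGGG
After op 4 paint(5,3,Y):
GGGGGGGY
GGGGGGGY
YGYYGGGG
GGGGGGGG
GGGGGGGG
GGGYGGGG
GGGGGGGG
GGGGGGGG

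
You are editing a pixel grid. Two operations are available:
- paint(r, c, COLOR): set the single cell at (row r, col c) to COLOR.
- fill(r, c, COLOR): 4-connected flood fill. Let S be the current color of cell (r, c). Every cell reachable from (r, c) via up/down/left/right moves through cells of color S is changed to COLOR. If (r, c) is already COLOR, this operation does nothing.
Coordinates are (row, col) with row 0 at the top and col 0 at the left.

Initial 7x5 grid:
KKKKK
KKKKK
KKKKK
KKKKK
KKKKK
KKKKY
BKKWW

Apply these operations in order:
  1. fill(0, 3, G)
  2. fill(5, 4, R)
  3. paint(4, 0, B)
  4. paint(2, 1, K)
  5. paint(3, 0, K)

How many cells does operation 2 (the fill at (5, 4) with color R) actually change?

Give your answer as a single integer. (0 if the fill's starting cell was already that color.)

Answer: 1

Derivation:
After op 1 fill(0,3,G) [31 cells changed]:
GGGGG
GGGGG
GGGGG
GGGGG
GGGGG
GGGGY
BGGWW
After op 2 fill(5,4,R) [1 cells changed]:
GGGGG
GGGGG
GGGGG
GGGGG
GGGGG
GGGGR
BGGWW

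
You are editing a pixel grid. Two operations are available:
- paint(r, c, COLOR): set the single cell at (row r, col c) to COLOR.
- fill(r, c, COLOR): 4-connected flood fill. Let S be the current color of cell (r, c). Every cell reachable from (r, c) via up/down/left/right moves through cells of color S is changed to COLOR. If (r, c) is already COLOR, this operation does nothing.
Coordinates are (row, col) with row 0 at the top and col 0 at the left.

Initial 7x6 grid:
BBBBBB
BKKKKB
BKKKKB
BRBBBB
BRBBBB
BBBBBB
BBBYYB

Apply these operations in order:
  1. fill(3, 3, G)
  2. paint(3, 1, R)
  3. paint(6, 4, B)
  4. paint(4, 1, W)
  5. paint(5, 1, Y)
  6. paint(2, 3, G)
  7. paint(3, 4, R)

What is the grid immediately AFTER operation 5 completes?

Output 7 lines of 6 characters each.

Answer: GGGGGG
GKKKKG
GKKKKG
GRGGGG
GWGGGG
GYGGGG
GGGYBG

Derivation:
After op 1 fill(3,3,G) [30 cells changed]:
GGGGGG
GKKKKG
GKKKKG
GRGGGG
GRGGGG
GGGGGG
GGGYYG
After op 2 paint(3,1,R):
GGGGGG
GKKKKG
GKKKKG
GRGGGG
GRGGGG
GGGGGG
GGGYYG
After op 3 paint(6,4,B):
GGGGGG
GKKKKG
GKKKKG
GRGGGG
GRGGGG
GGGGGG
GGGYBG
After op 4 paint(4,1,W):
GGGGGG
GKKKKG
GKKKKG
GRGGGG
GWGGGG
GGGGGG
GGGYBG
After op 5 paint(5,1,Y):
GGGGGG
GKKKKG
GKKKKG
GRGGGG
GWGGGG
GYGGGG
GGGYBG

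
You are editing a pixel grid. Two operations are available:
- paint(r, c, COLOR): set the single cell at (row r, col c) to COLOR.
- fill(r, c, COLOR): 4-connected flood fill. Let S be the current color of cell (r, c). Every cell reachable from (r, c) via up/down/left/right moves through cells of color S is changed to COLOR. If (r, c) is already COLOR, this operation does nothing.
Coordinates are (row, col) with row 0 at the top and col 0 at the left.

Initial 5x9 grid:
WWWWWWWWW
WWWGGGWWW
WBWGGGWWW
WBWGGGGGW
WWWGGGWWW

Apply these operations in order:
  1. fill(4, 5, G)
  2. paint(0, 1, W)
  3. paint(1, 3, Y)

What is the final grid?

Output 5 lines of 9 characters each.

Answer: WWWWWWWWW
WWWYGGWWW
WBWGGGWWW
WBWGGGGGW
WWWGGGWWW

Derivation:
After op 1 fill(4,5,G) [0 cells changed]:
WWWWWWWWW
WWWGGGWWW
WBWGGGWWW
WBWGGGGGW
WWWGGGWWW
After op 2 paint(0,1,W):
WWWWWWWWW
WWWGGGWWW
WBWGGGWWW
WBWGGGGGW
WWWGGGWWW
After op 3 paint(1,3,Y):
WWWWWWWWW
WWWYGGWWW
WBWGGGWWW
WBWGGGGGW
WWWGGGWWW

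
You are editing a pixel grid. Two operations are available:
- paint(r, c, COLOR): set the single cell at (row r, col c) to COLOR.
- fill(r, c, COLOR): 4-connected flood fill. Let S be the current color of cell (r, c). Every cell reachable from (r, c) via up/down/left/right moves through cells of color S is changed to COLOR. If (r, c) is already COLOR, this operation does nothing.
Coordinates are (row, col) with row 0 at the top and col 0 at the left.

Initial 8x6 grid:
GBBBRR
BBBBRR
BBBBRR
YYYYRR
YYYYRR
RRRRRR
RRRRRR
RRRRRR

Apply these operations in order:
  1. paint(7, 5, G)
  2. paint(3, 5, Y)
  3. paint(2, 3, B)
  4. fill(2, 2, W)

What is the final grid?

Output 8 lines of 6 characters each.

After op 1 paint(7,5,G):
GBBBRR
BBBBRR
BBBBRR
YYYYRR
YYYYRR
RRRRRR
RRRRRR
RRRRRG
After op 2 paint(3,5,Y):
GBBBRR
BBBBRR
BBBBRR
YYYYRY
YYYYRR
RRRRRR
RRRRRR
RRRRRG
After op 3 paint(2,3,B):
GBBBRR
BBBBRR
BBBBRR
YYYYRY
YYYYRR
RRRRRR
RRRRRR
RRRRRG
After op 4 fill(2,2,W) [11 cells changed]:
GWWWRR
WWWWRR
WWWWRR
YYYYRY
YYYYRR
RRRRRR
RRRRRR
RRRRRG

Answer: GWWWRR
WWWWRR
WWWWRR
YYYYRY
YYYYRR
RRRRRR
RRRRRR
RRRRRG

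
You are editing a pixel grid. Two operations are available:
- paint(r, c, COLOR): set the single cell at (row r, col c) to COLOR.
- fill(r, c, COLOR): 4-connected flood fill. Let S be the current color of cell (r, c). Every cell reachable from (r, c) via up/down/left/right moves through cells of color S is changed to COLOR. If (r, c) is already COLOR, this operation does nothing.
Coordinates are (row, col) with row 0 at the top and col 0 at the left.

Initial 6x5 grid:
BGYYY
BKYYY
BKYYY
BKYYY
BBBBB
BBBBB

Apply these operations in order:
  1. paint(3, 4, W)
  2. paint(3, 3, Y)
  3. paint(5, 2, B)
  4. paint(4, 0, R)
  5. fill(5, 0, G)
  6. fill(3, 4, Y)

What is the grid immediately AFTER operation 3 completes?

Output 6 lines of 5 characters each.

After op 1 paint(3,4,W):
BGYYY
BKYYY
BKYYY
BKYYW
BBBBB
BBBBB
After op 2 paint(3,3,Y):
BGYYY
BKYYY
BKYYY
BKYYW
BBBBB
BBBBB
After op 3 paint(5,2,B):
BGYYY
BKYYY
BKYYY
BKYYW
BBBBB
BBBBB

Answer: BGYYY
BKYYY
BKYYY
BKYYW
BBBBB
BBBBB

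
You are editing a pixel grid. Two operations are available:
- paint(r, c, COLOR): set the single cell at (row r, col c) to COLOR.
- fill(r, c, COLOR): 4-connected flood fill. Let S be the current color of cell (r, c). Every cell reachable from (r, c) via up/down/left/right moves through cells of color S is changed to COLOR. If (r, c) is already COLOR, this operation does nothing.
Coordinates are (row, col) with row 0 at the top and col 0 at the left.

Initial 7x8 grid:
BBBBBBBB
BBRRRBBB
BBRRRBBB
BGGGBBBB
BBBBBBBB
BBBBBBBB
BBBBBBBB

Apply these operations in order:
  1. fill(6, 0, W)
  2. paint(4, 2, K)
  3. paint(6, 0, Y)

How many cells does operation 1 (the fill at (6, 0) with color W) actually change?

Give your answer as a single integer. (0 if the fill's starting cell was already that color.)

Answer: 47

Derivation:
After op 1 fill(6,0,W) [47 cells changed]:
WWWWWWWW
WWRRRWWW
WWRRRWWW
WGGGWWWW
WWWWWWWW
WWWWWWWW
WWWWWWWW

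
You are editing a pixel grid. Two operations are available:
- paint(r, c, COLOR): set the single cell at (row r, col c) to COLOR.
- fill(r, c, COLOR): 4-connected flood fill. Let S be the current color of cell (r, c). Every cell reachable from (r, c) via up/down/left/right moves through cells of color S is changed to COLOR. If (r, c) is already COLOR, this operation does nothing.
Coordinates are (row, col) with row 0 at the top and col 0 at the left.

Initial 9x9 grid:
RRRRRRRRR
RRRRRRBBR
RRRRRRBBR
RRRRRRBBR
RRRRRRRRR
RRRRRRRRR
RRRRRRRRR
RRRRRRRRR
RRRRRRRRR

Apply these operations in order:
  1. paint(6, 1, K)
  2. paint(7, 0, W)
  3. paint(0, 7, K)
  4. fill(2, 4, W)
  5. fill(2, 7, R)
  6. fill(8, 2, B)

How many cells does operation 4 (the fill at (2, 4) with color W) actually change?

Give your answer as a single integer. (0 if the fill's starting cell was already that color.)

After op 1 paint(6,1,K):
RRRRRRRRR
RRRRRRBBR
RRRRRRBBR
RRRRRRBBR
RRRRRRRRR
RRRRRRRRR
RKRRRRRRR
RRRRRRRRR
RRRRRRRRR
After op 2 paint(7,0,W):
RRRRRRRRR
RRRRRRBBR
RRRRRRBBR
RRRRRRBBR
RRRRRRRRR
RRRRRRRRR
RKRRRRRRR
WRRRRRRRR
RRRRRRRRR
After op 3 paint(0,7,K):
RRRRRRRKR
RRRRRRBBR
RRRRRRBBR
RRRRRRBBR
RRRRRRRRR
RRRRRRRRR
RKRRRRRRR
WRRRRRRRR
RRRRRRRRR
After op 4 fill(2,4,W) [72 cells changed]:
WWWWWWWKW
WWWWWWBBW
WWWWWWBBW
WWWWWWBBW
WWWWWWWWW
WWWWWWWWW
WKWWWWWWW
WWWWWWWWW
WWWWWWWWW

Answer: 72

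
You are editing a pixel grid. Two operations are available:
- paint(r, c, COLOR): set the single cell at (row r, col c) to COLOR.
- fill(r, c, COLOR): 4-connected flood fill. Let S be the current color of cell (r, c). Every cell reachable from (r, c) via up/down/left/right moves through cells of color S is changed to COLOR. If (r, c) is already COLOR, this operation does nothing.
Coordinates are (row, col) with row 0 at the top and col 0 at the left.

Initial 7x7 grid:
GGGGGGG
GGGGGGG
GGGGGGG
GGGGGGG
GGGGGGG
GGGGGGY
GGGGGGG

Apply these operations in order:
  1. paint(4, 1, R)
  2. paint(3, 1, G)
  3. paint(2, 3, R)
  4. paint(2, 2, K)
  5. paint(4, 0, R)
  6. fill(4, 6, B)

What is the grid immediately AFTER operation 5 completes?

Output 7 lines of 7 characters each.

After op 1 paint(4,1,R):
GGGGGGG
GGGGGGG
GGGGGGG
GGGGGGG
GRGGGGG
GGGGGGY
GGGGGGG
After op 2 paint(3,1,G):
GGGGGGG
GGGGGGG
GGGGGGG
GGGGGGG
GRGGGGG
GGGGGGY
GGGGGGG
After op 3 paint(2,3,R):
GGGGGGG
GGGGGGG
GGGRGGG
GGGGGGG
GRGGGGG
GGGGGGY
GGGGGGG
After op 4 paint(2,2,K):
GGGGGGG
GGGGGGG
GGKRGGG
GGGGGGG
GRGGGGG
GGGGGGY
GGGGGGG
After op 5 paint(4,0,R):
GGGGGGG
GGGGGGG
GGKRGGG
GGGGGGG
RRGGGGG
GGGGGGY
GGGGGGG

Answer: GGGGGGG
GGGGGGG
GGKRGGG
GGGGGGG
RRGGGGG
GGGGGGY
GGGGGGG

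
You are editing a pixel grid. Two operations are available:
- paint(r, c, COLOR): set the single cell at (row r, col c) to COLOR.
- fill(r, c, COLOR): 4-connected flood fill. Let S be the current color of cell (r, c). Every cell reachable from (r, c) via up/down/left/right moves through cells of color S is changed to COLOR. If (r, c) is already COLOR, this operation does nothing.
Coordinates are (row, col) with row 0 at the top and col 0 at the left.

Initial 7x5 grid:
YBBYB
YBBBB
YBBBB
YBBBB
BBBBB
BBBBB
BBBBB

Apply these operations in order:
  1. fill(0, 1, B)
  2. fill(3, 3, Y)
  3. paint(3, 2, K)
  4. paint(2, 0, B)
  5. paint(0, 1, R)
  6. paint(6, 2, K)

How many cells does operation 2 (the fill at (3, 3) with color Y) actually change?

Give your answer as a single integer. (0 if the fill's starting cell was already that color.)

After op 1 fill(0,1,B) [0 cells changed]:
YBBYB
YBBBB
YBBBB
YBBBB
BBBBB
BBBBB
BBBBB
After op 2 fill(3,3,Y) [30 cells changed]:
YYYYY
YYYYY
YYYYY
YYYYY
YYYYY
YYYYY
YYYYY

Answer: 30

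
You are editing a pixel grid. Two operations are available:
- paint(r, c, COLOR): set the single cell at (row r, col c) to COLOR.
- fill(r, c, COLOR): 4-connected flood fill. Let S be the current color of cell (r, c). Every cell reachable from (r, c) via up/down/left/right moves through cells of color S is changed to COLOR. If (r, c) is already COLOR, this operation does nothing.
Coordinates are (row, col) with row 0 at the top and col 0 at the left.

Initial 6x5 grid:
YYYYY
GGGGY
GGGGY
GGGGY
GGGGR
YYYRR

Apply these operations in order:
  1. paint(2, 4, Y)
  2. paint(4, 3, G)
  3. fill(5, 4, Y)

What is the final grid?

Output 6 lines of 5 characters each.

After op 1 paint(2,4,Y):
YYYYY
GGGGY
GGGGY
GGGGY
GGGGR
YYYRR
After op 2 paint(4,3,G):
YYYYY
GGGGY
GGGGY
GGGGY
GGGGR
YYYRR
After op 3 fill(5,4,Y) [3 cells changed]:
YYYYY
GGGGY
GGGGY
GGGGY
GGGGY
YYYYY

Answer: YYYYY
GGGGY
GGGGY
GGGGY
GGGGY
YYYYY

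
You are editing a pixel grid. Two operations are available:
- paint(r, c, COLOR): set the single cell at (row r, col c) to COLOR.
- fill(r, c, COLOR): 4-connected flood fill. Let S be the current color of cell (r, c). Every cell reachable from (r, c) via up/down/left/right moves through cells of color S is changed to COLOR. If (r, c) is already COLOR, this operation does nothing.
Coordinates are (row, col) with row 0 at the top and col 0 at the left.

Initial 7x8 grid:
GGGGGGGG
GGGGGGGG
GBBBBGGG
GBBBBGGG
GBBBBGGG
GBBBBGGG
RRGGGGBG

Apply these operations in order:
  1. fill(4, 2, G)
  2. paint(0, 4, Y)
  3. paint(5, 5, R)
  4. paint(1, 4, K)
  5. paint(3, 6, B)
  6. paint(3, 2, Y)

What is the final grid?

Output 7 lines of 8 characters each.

Answer: GGGGYGGG
GGGGKGGG
GGGGGGGG
GGYGGGBG
GGGGGGGG
GGGGGRGG
RRGGGGBG

Derivation:
After op 1 fill(4,2,G) [16 cells changed]:
GGGGGGGG
GGGGGGGG
GGGGGGGG
GGGGGGGG
GGGGGGGG
GGGGGGGG
RRGGGGBG
After op 2 paint(0,4,Y):
GGGGYGGG
GGGGGGGG
GGGGGGGG
GGGGGGGG
GGGGGGGG
GGGGGGGG
RRGGGGBG
After op 3 paint(5,5,R):
GGGGYGGG
GGGGGGGG
GGGGGGGG
GGGGGGGG
GGGGGGGG
GGGGGRGG
RRGGGGBG
After op 4 paint(1,4,K):
GGGGYGGG
GGGGKGGG
GGGGGGGG
GGGGGGGG
GGGGGGGG
GGGGGRGG
RRGGGGBG
After op 5 paint(3,6,B):
GGGGYGGG
GGGGKGGG
GGGGGGGG
GGGGGGBG
GGGGGGGG
GGGGGRGG
RRGGGGBG
After op 6 paint(3,2,Y):
GGGGYGGG
GGGGKGGG
GGGGGGGG
GGYGGGBG
GGGGGGGG
GGGGGRGG
RRGGGGBG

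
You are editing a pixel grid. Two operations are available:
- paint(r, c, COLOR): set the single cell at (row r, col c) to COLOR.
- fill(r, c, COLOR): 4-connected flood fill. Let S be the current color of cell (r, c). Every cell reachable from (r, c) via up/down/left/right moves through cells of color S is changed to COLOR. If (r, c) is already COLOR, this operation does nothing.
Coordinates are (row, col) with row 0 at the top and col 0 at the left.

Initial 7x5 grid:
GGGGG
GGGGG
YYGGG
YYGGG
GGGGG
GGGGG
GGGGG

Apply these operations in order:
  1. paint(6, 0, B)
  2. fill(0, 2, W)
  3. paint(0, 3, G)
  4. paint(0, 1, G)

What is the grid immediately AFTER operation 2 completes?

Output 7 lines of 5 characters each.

Answer: WWWWW
WWWWW
YYWWW
YYWWW
WWWWW
WWWWW
BWWWW

Derivation:
After op 1 paint(6,0,B):
GGGGG
GGGGG
YYGGG
YYGGG
GGGGG
GGGGG
BGGGG
After op 2 fill(0,2,W) [30 cells changed]:
WWWWW
WWWWW
YYWWW
YYWWW
WWWWW
WWWWW
BWWWW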